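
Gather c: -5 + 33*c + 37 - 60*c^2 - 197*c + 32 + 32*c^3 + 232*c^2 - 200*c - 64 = 32*c^3 + 172*c^2 - 364*c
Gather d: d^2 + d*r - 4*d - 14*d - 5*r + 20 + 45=d^2 + d*(r - 18) - 5*r + 65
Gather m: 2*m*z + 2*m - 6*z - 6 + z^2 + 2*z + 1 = m*(2*z + 2) + z^2 - 4*z - 5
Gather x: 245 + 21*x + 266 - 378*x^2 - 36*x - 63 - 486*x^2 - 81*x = -864*x^2 - 96*x + 448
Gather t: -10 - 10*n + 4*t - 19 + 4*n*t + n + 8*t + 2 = -9*n + t*(4*n + 12) - 27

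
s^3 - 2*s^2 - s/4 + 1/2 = (s - 2)*(s - 1/2)*(s + 1/2)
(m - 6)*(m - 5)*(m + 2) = m^3 - 9*m^2 + 8*m + 60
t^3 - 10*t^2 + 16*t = t*(t - 8)*(t - 2)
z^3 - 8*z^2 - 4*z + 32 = (z - 8)*(z - 2)*(z + 2)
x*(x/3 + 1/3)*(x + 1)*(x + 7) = x^4/3 + 3*x^3 + 5*x^2 + 7*x/3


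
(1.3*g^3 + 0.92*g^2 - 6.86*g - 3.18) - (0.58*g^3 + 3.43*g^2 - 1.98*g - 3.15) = 0.72*g^3 - 2.51*g^2 - 4.88*g - 0.0300000000000002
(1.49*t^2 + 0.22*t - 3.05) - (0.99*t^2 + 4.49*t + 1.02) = 0.5*t^2 - 4.27*t - 4.07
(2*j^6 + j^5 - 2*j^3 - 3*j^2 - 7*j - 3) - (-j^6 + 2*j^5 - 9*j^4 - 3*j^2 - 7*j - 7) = 3*j^6 - j^5 + 9*j^4 - 2*j^3 + 4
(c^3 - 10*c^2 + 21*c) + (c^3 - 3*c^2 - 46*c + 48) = 2*c^3 - 13*c^2 - 25*c + 48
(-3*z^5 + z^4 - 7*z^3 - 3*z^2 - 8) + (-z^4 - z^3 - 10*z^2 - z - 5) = -3*z^5 - 8*z^3 - 13*z^2 - z - 13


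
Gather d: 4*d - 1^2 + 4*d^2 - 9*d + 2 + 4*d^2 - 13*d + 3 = 8*d^2 - 18*d + 4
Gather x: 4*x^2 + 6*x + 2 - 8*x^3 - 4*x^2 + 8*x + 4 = -8*x^3 + 14*x + 6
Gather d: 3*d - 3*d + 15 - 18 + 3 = 0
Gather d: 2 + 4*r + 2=4*r + 4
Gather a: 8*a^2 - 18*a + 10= 8*a^2 - 18*a + 10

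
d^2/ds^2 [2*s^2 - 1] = 4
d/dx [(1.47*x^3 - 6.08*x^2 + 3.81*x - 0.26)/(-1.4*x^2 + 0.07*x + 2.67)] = (-2.058*x^4 + 0.2058*x^3 + 16.6831*x^2 - 33.1952*x + 10.1909)/(1.96*x^4 - 0.196*x^3 - 7.4711*x^2 + 0.3738*x + 7.1289)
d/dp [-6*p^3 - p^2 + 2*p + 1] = -18*p^2 - 2*p + 2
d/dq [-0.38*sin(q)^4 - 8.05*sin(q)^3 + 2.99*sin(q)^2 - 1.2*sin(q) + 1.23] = (-1.52*sin(q)^3 - 24.15*sin(q)^2 + 5.98*sin(q) - 1.2)*cos(q)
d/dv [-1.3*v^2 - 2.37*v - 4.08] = -2.6*v - 2.37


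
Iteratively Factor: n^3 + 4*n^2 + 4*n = (n)*(n^2 + 4*n + 4) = n*(n + 2)*(n + 2)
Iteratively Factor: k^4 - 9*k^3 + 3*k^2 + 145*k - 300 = (k - 5)*(k^3 - 4*k^2 - 17*k + 60) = (k - 5)^2*(k^2 + k - 12) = (k - 5)^2*(k + 4)*(k - 3)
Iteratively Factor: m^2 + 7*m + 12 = (m + 3)*(m + 4)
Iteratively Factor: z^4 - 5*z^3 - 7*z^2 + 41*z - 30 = (z - 5)*(z^3 - 7*z + 6) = (z - 5)*(z + 3)*(z^2 - 3*z + 2) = (z - 5)*(z - 2)*(z + 3)*(z - 1)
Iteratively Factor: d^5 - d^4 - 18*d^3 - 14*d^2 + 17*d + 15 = (d - 5)*(d^4 + 4*d^3 + 2*d^2 - 4*d - 3) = (d - 5)*(d + 1)*(d^3 + 3*d^2 - d - 3) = (d - 5)*(d + 1)*(d + 3)*(d^2 - 1) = (d - 5)*(d - 1)*(d + 1)*(d + 3)*(d + 1)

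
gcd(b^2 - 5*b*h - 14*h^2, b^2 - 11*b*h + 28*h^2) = b - 7*h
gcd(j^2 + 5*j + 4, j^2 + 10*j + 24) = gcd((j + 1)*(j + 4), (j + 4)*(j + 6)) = j + 4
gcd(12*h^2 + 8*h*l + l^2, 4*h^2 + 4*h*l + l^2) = 2*h + l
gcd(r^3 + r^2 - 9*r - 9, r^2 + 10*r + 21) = r + 3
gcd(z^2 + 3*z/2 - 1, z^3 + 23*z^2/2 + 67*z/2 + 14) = 1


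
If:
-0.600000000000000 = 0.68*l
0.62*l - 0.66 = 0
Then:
No Solution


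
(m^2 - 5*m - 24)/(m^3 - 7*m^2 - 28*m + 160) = (m + 3)/(m^2 + m - 20)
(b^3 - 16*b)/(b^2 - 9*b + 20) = b*(b + 4)/(b - 5)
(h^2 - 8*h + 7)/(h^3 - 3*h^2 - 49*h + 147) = (h - 1)/(h^2 + 4*h - 21)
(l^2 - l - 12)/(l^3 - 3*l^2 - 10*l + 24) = 1/(l - 2)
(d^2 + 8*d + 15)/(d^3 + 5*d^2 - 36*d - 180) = (d + 3)/(d^2 - 36)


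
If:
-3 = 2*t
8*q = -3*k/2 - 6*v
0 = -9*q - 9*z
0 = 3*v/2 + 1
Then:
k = 16*z/3 + 8/3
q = -z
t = -3/2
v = -2/3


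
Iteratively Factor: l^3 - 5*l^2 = (l - 5)*(l^2) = l*(l - 5)*(l)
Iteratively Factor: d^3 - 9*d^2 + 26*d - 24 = (d - 3)*(d^2 - 6*d + 8) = (d - 4)*(d - 3)*(d - 2)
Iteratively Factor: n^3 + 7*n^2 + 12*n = (n)*(n^2 + 7*n + 12) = n*(n + 3)*(n + 4)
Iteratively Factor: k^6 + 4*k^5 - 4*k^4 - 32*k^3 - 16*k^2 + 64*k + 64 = (k + 2)*(k^5 + 2*k^4 - 8*k^3 - 16*k^2 + 16*k + 32) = (k + 2)^2*(k^4 - 8*k^2 + 16) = (k + 2)^3*(k^3 - 2*k^2 - 4*k + 8) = (k - 2)*(k + 2)^3*(k^2 - 4) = (k - 2)*(k + 2)^4*(k - 2)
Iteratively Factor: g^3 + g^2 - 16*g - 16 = (g + 4)*(g^2 - 3*g - 4) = (g + 1)*(g + 4)*(g - 4)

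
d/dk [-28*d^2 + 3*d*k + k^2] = 3*d + 2*k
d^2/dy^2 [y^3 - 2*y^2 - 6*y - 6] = 6*y - 4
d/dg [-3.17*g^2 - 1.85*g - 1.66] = -6.34*g - 1.85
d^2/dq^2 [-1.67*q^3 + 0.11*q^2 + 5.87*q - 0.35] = 0.22 - 10.02*q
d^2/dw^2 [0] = 0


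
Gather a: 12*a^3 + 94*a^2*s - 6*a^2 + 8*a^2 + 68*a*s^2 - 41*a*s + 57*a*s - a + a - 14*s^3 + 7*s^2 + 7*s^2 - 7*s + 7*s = 12*a^3 + a^2*(94*s + 2) + a*(68*s^2 + 16*s) - 14*s^3 + 14*s^2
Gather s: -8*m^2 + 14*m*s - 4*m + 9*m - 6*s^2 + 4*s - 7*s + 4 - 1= -8*m^2 + 5*m - 6*s^2 + s*(14*m - 3) + 3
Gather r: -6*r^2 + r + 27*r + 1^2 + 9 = -6*r^2 + 28*r + 10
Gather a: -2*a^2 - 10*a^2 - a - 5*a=-12*a^2 - 6*a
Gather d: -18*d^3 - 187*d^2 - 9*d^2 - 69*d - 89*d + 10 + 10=-18*d^3 - 196*d^2 - 158*d + 20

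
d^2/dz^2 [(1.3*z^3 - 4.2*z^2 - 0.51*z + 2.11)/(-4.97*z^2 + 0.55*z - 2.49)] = (-1.13686837721616e-13*z^5 + 1.13686837721616e-13*z^4 + 79.5455979999999*z^3 - 613.888854*z^2 - 51.623088*z + 104.424946)/(122.763473*z^6 - 40.756485*z^5 + 189.025998*z^4 - 41.004865*z^3 + 94.703166*z^2 - 10.230165*z + 15.438249)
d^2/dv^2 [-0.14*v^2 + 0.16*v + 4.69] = -0.280000000000000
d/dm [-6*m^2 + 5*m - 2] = 5 - 12*m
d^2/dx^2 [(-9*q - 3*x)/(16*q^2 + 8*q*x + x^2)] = 6*(-q - x)/(256*q^4 + 256*q^3*x + 96*q^2*x^2 + 16*q*x^3 + x^4)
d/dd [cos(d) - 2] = -sin(d)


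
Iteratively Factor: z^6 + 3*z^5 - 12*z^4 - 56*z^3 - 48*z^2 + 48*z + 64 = (z + 2)*(z^5 + z^4 - 14*z^3 - 28*z^2 + 8*z + 32) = (z + 2)^2*(z^4 - z^3 - 12*z^2 - 4*z + 16) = (z - 4)*(z + 2)^2*(z^3 + 3*z^2 - 4) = (z - 4)*(z + 2)^3*(z^2 + z - 2) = (z - 4)*(z + 2)^4*(z - 1)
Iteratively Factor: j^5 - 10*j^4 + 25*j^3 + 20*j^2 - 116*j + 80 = (j - 5)*(j^4 - 5*j^3 + 20*j - 16) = (j - 5)*(j - 2)*(j^3 - 3*j^2 - 6*j + 8) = (j - 5)*(j - 2)*(j - 1)*(j^2 - 2*j - 8) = (j - 5)*(j - 4)*(j - 2)*(j - 1)*(j + 2)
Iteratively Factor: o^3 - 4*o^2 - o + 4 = (o - 1)*(o^2 - 3*o - 4) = (o - 4)*(o - 1)*(o + 1)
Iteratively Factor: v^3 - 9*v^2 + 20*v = (v)*(v^2 - 9*v + 20) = v*(v - 4)*(v - 5)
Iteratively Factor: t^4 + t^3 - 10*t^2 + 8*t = (t - 1)*(t^3 + 2*t^2 - 8*t) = (t - 1)*(t + 4)*(t^2 - 2*t) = (t - 2)*(t - 1)*(t + 4)*(t)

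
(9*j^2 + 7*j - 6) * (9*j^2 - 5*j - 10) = 81*j^4 + 18*j^3 - 179*j^2 - 40*j + 60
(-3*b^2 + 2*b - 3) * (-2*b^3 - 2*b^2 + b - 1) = 6*b^5 + 2*b^4 - b^3 + 11*b^2 - 5*b + 3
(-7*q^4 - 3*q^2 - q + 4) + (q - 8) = -7*q^4 - 3*q^2 - 4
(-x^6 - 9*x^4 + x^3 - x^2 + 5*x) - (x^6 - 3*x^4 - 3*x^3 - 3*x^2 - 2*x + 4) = -2*x^6 - 6*x^4 + 4*x^3 + 2*x^2 + 7*x - 4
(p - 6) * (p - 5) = p^2 - 11*p + 30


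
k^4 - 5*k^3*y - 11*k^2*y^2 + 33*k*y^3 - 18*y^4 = (k - 6*y)*(k - y)^2*(k + 3*y)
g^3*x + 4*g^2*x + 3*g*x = g*(g + 3)*(g*x + x)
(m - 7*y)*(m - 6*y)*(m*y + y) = m^3*y - 13*m^2*y^2 + m^2*y + 42*m*y^3 - 13*m*y^2 + 42*y^3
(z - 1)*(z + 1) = z^2 - 1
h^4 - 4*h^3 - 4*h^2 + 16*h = h*(h - 4)*(h - 2)*(h + 2)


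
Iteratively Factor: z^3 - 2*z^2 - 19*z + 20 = (z - 1)*(z^2 - z - 20) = (z - 1)*(z + 4)*(z - 5)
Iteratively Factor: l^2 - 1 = (l - 1)*(l + 1)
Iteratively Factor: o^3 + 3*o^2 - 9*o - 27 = (o + 3)*(o^2 - 9) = (o + 3)^2*(o - 3)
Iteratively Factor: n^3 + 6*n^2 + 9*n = (n)*(n^2 + 6*n + 9) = n*(n + 3)*(n + 3)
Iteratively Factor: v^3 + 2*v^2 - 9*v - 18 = (v + 3)*(v^2 - v - 6) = (v + 2)*(v + 3)*(v - 3)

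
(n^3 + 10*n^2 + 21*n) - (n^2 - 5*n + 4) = n^3 + 9*n^2 + 26*n - 4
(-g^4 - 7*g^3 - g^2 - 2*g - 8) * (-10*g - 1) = 10*g^5 + 71*g^4 + 17*g^3 + 21*g^2 + 82*g + 8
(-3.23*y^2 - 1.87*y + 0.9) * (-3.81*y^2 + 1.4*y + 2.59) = 12.3063*y^4 + 2.6027*y^3 - 14.4127*y^2 - 3.5833*y + 2.331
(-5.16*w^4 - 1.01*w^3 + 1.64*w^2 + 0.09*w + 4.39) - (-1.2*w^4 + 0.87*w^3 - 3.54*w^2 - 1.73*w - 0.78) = -3.96*w^4 - 1.88*w^3 + 5.18*w^2 + 1.82*w + 5.17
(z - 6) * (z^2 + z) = z^3 - 5*z^2 - 6*z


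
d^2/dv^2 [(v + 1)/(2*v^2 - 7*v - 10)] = 2*((5 - 6*v)*(-2*v^2 + 7*v + 10) - (v + 1)*(4*v - 7)^2)/(-2*v^2 + 7*v + 10)^3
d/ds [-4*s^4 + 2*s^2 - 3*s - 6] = -16*s^3 + 4*s - 3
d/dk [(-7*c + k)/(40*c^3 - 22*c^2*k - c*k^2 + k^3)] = (40*c^3 - 22*c^2*k - c*k^2 + k^3 - (7*c - k)*(22*c^2 + 2*c*k - 3*k^2))/(40*c^3 - 22*c^2*k - c*k^2 + k^3)^2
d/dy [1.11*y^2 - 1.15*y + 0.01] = 2.22*y - 1.15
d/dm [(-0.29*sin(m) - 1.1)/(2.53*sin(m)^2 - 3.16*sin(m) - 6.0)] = (0.7337*sin(m)^2 + 5.566*sin(m) - 1.736)*cos(m)/(6.4009*sin(m)^4 - 15.9896*sin(m)^3 - 20.3744*sin(m)^2 + 37.92*sin(m) + 36.0)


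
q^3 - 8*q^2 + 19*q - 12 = (q - 4)*(q - 3)*(q - 1)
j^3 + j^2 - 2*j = j*(j - 1)*(j + 2)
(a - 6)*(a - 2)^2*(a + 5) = a^4 - 5*a^3 - 22*a^2 + 116*a - 120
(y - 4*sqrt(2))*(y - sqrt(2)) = y^2 - 5*sqrt(2)*y + 8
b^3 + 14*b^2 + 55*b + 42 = (b + 1)*(b + 6)*(b + 7)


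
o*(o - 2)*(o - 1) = o^3 - 3*o^2 + 2*o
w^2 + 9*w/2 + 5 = (w + 2)*(w + 5/2)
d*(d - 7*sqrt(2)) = d^2 - 7*sqrt(2)*d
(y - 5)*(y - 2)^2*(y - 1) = y^4 - 10*y^3 + 33*y^2 - 44*y + 20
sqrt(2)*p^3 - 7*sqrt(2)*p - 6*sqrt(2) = (p - 3)*(p + 2)*(sqrt(2)*p + sqrt(2))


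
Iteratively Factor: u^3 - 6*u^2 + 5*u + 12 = (u - 4)*(u^2 - 2*u - 3) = (u - 4)*(u + 1)*(u - 3)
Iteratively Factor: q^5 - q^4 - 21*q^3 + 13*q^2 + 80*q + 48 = (q + 1)*(q^4 - 2*q^3 - 19*q^2 + 32*q + 48) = (q - 4)*(q + 1)*(q^3 + 2*q^2 - 11*q - 12) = (q - 4)*(q - 3)*(q + 1)*(q^2 + 5*q + 4) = (q - 4)*(q - 3)*(q + 1)^2*(q + 4)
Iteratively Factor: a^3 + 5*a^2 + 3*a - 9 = (a + 3)*(a^2 + 2*a - 3) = (a + 3)^2*(a - 1)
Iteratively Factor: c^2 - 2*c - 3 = (c + 1)*(c - 3)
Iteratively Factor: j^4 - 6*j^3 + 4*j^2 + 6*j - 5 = (j - 1)*(j^3 - 5*j^2 - j + 5) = (j - 1)^2*(j^2 - 4*j - 5) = (j - 1)^2*(j + 1)*(j - 5)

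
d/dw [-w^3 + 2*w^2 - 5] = w*(4 - 3*w)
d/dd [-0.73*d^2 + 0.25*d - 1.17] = 0.25 - 1.46*d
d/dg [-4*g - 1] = -4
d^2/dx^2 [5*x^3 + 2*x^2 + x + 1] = 30*x + 4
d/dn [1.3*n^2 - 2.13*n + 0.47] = 2.6*n - 2.13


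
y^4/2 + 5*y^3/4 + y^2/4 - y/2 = y*(y/2 + 1)*(y - 1/2)*(y + 1)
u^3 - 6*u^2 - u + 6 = (u - 6)*(u - 1)*(u + 1)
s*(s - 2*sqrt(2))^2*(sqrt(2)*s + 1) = sqrt(2)*s^4 - 7*s^3 + 4*sqrt(2)*s^2 + 8*s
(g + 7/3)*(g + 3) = g^2 + 16*g/3 + 7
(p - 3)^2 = p^2 - 6*p + 9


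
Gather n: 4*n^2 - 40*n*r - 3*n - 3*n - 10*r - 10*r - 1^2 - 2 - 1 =4*n^2 + n*(-40*r - 6) - 20*r - 4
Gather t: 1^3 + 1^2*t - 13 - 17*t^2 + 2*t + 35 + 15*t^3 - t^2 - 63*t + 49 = 15*t^3 - 18*t^2 - 60*t + 72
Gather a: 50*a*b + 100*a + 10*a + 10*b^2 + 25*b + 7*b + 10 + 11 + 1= a*(50*b + 110) + 10*b^2 + 32*b + 22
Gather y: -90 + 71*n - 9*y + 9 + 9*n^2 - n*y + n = 9*n^2 + 72*n + y*(-n - 9) - 81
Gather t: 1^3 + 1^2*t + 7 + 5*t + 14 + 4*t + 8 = 10*t + 30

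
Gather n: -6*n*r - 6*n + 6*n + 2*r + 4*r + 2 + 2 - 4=-6*n*r + 6*r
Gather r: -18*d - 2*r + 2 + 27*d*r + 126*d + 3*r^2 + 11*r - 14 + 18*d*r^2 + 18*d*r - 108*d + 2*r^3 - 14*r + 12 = 2*r^3 + r^2*(18*d + 3) + r*(45*d - 5)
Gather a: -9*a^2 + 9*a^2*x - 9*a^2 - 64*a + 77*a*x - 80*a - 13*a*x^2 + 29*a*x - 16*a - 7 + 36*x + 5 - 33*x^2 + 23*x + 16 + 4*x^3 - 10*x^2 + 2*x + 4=a^2*(9*x - 18) + a*(-13*x^2 + 106*x - 160) + 4*x^3 - 43*x^2 + 61*x + 18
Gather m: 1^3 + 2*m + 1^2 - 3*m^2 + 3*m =-3*m^2 + 5*m + 2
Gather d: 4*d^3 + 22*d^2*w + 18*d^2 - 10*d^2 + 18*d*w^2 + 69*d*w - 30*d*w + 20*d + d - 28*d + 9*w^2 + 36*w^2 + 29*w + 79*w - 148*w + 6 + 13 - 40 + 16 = 4*d^3 + d^2*(22*w + 8) + d*(18*w^2 + 39*w - 7) + 45*w^2 - 40*w - 5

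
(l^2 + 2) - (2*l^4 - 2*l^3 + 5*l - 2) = -2*l^4 + 2*l^3 + l^2 - 5*l + 4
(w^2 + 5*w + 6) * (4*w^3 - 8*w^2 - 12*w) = 4*w^5 + 12*w^4 - 28*w^3 - 108*w^2 - 72*w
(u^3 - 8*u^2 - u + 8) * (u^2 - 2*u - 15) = u^5 - 10*u^4 + 130*u^2 - u - 120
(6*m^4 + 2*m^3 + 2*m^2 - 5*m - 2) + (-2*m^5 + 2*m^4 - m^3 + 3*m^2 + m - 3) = -2*m^5 + 8*m^4 + m^3 + 5*m^2 - 4*m - 5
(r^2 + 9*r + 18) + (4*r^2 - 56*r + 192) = 5*r^2 - 47*r + 210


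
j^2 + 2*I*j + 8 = (j - 2*I)*(j + 4*I)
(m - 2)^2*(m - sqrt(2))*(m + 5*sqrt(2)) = m^4 - 4*m^3 + 4*sqrt(2)*m^3 - 16*sqrt(2)*m^2 - 6*m^2 + 16*sqrt(2)*m + 40*m - 40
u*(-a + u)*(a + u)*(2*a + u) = -2*a^3*u - a^2*u^2 + 2*a*u^3 + u^4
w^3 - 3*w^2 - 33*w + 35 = (w - 7)*(w - 1)*(w + 5)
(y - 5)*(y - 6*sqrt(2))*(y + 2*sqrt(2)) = y^3 - 4*sqrt(2)*y^2 - 5*y^2 - 24*y + 20*sqrt(2)*y + 120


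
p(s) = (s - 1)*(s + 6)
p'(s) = 2*s + 5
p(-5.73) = -1.82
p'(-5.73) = -6.46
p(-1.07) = -10.21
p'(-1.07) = 2.86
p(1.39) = 2.88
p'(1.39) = 7.78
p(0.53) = -3.07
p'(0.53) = 6.06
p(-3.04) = -11.96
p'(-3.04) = -1.08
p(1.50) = 3.75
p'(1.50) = 8.00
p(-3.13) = -11.85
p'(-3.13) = -1.26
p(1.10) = 0.71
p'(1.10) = 7.20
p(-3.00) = -12.00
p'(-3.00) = -1.00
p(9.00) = 120.00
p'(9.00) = 23.00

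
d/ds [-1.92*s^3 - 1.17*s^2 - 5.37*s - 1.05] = -5.76*s^2 - 2.34*s - 5.37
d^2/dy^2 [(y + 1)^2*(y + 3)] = 6*y + 10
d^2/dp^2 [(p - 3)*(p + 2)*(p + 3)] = 6*p + 4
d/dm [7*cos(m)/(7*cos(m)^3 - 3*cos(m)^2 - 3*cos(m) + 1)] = 112*(14*cos(m)^3 - 3*cos(m)^2 - 1)*sin(m)/(-9*cos(m) + 6*cos(2*m) - 7*cos(3*m) + 2)^2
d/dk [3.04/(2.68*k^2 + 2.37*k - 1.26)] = (-16.2944*k - 7.2048)/(2.68*k^2 + 2.37*k - 1.26)^2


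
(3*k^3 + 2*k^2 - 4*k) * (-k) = -3*k^4 - 2*k^3 + 4*k^2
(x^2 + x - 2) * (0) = 0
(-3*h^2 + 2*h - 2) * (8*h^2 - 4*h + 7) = -24*h^4 + 28*h^3 - 45*h^2 + 22*h - 14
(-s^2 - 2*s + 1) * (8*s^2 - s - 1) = -8*s^4 - 15*s^3 + 11*s^2 + s - 1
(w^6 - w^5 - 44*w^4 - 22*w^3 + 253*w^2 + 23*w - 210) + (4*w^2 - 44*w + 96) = w^6 - w^5 - 44*w^4 - 22*w^3 + 257*w^2 - 21*w - 114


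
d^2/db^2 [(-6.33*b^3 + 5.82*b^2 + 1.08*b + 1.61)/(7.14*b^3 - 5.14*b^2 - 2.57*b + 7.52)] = (-9.09494701772928e-13*b^7 + 128.785608*b^6 - 366.577596*b^5 + 5466.392568*b^4 - 5950.29369*b^3 + 1465.868028*b^2 - 2288.379828*b + 845.721474)/(363.994344*b^9 - 786.105432*b^8 + 172.855116*b^7 + 1580.210864*b^6 - 1718.10411*b^5 - 333.764358*b^4 + 1790.361151*b^3 - 723.000624*b^2 - 436.003584*b + 425.259008)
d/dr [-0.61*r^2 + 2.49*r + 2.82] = 2.49 - 1.22*r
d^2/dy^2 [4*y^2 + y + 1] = 8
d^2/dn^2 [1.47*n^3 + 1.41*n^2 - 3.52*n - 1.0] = 8.82*n + 2.82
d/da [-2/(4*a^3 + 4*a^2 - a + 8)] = 2*(12*a^2 + 8*a - 1)/(4*a^3 + 4*a^2 - a + 8)^2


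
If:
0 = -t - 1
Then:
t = -1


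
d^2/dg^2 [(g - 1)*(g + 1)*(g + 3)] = 6*g + 6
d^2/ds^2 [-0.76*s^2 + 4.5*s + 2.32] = -1.52000000000000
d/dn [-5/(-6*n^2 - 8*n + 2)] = 5*(-3*n - 2)/(3*n^2 + 4*n - 1)^2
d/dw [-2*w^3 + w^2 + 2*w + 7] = -6*w^2 + 2*w + 2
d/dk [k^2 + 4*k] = 2*k + 4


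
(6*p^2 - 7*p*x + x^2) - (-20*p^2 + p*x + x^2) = 26*p^2 - 8*p*x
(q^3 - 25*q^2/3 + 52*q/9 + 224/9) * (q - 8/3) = q^4 - 11*q^3 + 28*q^2 + 256*q/27 - 1792/27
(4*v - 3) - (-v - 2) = 5*v - 1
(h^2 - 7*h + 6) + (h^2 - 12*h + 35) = 2*h^2 - 19*h + 41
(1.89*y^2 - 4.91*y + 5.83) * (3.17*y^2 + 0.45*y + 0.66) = 5.9913*y^4 - 14.7142*y^3 + 17.519*y^2 - 0.6171*y + 3.8478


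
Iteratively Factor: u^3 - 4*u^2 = (u - 4)*(u^2) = u*(u - 4)*(u)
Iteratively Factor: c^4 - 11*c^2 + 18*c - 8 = (c - 2)*(c^3 + 2*c^2 - 7*c + 4) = (c - 2)*(c - 1)*(c^2 + 3*c - 4) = (c - 2)*(c - 1)^2*(c + 4)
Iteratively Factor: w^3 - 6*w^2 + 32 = (w - 4)*(w^2 - 2*w - 8) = (w - 4)*(w + 2)*(w - 4)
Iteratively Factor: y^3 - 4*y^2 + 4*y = (y - 2)*(y^2 - 2*y) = y*(y - 2)*(y - 2)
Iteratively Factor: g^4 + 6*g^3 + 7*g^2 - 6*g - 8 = (g + 4)*(g^3 + 2*g^2 - g - 2) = (g + 1)*(g + 4)*(g^2 + g - 2) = (g - 1)*(g + 1)*(g + 4)*(g + 2)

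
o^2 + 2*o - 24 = (o - 4)*(o + 6)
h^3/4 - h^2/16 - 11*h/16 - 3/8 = (h/4 + 1/4)*(h - 2)*(h + 3/4)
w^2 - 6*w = w*(w - 6)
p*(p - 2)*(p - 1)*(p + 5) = p^4 + 2*p^3 - 13*p^2 + 10*p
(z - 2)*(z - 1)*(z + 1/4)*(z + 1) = z^4 - 7*z^3/4 - 3*z^2/2 + 7*z/4 + 1/2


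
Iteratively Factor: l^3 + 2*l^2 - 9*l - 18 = (l + 2)*(l^2 - 9) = (l + 2)*(l + 3)*(l - 3)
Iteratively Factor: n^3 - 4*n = (n - 2)*(n^2 + 2*n) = n*(n - 2)*(n + 2)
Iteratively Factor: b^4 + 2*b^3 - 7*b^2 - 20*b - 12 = (b - 3)*(b^3 + 5*b^2 + 8*b + 4) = (b - 3)*(b + 1)*(b^2 + 4*b + 4) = (b - 3)*(b + 1)*(b + 2)*(b + 2)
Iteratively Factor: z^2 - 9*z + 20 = (z - 4)*(z - 5)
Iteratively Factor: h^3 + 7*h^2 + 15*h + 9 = (h + 3)*(h^2 + 4*h + 3) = (h + 1)*(h + 3)*(h + 3)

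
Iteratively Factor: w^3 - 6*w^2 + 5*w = (w - 5)*(w^2 - w) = w*(w - 5)*(w - 1)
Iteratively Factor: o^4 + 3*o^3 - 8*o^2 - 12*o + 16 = (o - 1)*(o^3 + 4*o^2 - 4*o - 16) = (o - 1)*(o + 2)*(o^2 + 2*o - 8) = (o - 1)*(o + 2)*(o + 4)*(o - 2)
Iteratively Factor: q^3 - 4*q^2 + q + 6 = (q - 3)*(q^2 - q - 2) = (q - 3)*(q - 2)*(q + 1)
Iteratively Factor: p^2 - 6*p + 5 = (p - 5)*(p - 1)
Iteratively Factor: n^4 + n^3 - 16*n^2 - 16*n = (n - 4)*(n^3 + 5*n^2 + 4*n) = (n - 4)*(n + 4)*(n^2 + n) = (n - 4)*(n + 1)*(n + 4)*(n)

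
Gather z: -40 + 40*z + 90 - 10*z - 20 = 30*z + 30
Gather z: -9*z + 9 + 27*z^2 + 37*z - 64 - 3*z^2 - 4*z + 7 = 24*z^2 + 24*z - 48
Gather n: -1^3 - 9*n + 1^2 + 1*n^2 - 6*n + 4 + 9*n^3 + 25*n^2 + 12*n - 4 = 9*n^3 + 26*n^2 - 3*n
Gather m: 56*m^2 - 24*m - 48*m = 56*m^2 - 72*m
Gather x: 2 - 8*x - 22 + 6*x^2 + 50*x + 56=6*x^2 + 42*x + 36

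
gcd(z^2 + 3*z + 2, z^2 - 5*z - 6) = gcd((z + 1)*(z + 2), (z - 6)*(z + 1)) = z + 1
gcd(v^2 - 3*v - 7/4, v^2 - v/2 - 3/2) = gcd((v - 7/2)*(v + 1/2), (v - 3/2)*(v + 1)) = 1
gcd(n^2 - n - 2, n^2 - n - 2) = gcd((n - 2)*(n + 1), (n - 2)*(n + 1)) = n^2 - n - 2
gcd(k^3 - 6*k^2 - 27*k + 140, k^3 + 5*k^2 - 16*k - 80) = k^2 + k - 20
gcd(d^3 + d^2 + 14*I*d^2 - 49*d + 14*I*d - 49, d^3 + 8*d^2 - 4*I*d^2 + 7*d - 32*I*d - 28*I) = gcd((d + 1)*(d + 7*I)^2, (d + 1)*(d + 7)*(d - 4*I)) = d + 1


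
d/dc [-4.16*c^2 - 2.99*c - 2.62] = -8.32*c - 2.99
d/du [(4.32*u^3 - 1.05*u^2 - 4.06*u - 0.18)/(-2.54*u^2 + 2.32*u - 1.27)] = (-10.9728*u^4 + 20.0448*u^3 - 29.2076*u^2 + 1.7526*u + 5.5738)/(6.4516*u^4 - 11.7856*u^3 + 11.834*u^2 - 5.8928*u + 1.6129)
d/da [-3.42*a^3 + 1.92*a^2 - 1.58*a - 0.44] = -10.26*a^2 + 3.84*a - 1.58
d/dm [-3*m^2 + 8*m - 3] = 8 - 6*m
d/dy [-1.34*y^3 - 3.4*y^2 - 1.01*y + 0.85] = -4.02*y^2 - 6.8*y - 1.01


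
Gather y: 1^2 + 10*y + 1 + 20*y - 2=30*y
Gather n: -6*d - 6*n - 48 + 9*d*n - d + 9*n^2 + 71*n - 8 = -7*d + 9*n^2 + n*(9*d + 65) - 56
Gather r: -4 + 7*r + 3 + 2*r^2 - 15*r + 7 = 2*r^2 - 8*r + 6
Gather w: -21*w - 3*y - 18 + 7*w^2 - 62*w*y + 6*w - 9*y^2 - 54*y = 7*w^2 + w*(-62*y - 15) - 9*y^2 - 57*y - 18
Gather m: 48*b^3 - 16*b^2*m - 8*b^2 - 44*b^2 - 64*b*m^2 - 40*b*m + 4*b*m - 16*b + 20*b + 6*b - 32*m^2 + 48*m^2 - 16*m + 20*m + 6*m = 48*b^3 - 52*b^2 + 10*b + m^2*(16 - 64*b) + m*(-16*b^2 - 36*b + 10)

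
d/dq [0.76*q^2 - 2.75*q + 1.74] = 1.52*q - 2.75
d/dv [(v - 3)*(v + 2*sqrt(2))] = 2*v - 3 + 2*sqrt(2)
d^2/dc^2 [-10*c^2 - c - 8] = -20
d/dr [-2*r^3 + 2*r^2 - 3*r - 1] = -6*r^2 + 4*r - 3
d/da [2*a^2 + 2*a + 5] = 4*a + 2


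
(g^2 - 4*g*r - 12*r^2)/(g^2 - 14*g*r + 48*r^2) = (-g - 2*r)/(-g + 8*r)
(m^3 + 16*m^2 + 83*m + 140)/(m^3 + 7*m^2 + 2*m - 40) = (m + 7)/(m - 2)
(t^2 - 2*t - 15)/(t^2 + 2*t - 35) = (t + 3)/(t + 7)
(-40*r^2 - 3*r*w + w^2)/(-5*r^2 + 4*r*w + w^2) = (8*r - w)/(r - w)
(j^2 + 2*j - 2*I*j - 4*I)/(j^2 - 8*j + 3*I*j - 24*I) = (j^2 + 2*j*(1 - I) - 4*I)/(j^2 + j*(-8 + 3*I) - 24*I)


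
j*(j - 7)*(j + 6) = j^3 - j^2 - 42*j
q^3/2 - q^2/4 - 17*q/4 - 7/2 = (q/2 + 1)*(q - 7/2)*(q + 1)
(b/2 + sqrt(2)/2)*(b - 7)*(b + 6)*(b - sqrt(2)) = b^4/2 - b^3/2 - 22*b^2 + b + 42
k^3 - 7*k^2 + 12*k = k*(k - 4)*(k - 3)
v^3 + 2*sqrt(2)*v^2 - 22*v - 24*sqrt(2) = (v - 3*sqrt(2))*(v + sqrt(2))*(v + 4*sqrt(2))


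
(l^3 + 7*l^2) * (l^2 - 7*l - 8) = l^5 - 57*l^3 - 56*l^2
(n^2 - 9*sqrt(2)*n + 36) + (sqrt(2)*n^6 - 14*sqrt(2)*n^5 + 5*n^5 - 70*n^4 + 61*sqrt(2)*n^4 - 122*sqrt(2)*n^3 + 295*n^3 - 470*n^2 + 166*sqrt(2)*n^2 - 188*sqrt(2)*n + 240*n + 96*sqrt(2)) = sqrt(2)*n^6 - 14*sqrt(2)*n^5 + 5*n^5 - 70*n^4 + 61*sqrt(2)*n^4 - 122*sqrt(2)*n^3 + 295*n^3 - 469*n^2 + 166*sqrt(2)*n^2 - 197*sqrt(2)*n + 240*n + 36 + 96*sqrt(2)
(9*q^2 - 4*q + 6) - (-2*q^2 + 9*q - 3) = 11*q^2 - 13*q + 9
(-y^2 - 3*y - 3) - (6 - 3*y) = -y^2 - 9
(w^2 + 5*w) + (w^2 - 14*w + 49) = 2*w^2 - 9*w + 49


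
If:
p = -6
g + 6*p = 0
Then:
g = 36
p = -6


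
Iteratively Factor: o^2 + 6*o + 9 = (o + 3)*(o + 3)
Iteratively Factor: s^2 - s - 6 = (s + 2)*(s - 3)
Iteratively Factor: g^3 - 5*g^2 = (g)*(g^2 - 5*g) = g*(g - 5)*(g)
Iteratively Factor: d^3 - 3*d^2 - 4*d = (d)*(d^2 - 3*d - 4) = d*(d - 4)*(d + 1)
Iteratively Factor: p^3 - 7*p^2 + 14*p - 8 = (p - 2)*(p^2 - 5*p + 4) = (p - 4)*(p - 2)*(p - 1)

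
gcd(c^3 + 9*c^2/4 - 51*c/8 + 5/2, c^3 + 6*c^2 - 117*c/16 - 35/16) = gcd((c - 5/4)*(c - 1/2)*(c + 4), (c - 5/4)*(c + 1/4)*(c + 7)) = c - 5/4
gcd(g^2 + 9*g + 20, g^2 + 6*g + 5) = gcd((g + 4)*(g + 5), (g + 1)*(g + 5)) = g + 5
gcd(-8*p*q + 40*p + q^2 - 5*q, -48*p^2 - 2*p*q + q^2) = 8*p - q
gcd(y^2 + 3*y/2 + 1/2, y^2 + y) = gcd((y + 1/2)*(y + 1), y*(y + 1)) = y + 1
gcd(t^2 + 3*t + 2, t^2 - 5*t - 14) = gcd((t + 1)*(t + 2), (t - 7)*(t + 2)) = t + 2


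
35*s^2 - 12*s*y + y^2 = (-7*s + y)*(-5*s + y)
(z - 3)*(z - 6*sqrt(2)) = z^2 - 6*sqrt(2)*z - 3*z + 18*sqrt(2)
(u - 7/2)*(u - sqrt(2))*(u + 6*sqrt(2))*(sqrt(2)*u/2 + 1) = sqrt(2)*u^4/2 - 7*sqrt(2)*u^3/4 + 6*u^3 - 21*u^2 - sqrt(2)*u^2 - 12*u + 7*sqrt(2)*u/2 + 42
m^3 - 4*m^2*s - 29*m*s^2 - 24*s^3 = (m - 8*s)*(m + s)*(m + 3*s)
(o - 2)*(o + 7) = o^2 + 5*o - 14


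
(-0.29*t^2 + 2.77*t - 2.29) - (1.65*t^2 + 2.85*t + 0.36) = -1.94*t^2 - 0.0800000000000001*t - 2.65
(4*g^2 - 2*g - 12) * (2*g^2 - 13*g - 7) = 8*g^4 - 56*g^3 - 26*g^2 + 170*g + 84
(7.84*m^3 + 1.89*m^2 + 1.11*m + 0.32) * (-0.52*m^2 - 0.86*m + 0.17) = -4.0768*m^5 - 7.7252*m^4 - 0.8698*m^3 - 0.7997*m^2 - 0.0865*m + 0.0544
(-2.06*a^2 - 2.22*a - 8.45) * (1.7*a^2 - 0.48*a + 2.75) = -3.502*a^4 - 2.7852*a^3 - 18.9644*a^2 - 2.049*a - 23.2375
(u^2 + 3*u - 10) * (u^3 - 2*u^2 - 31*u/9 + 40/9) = u^5 + u^4 - 175*u^3/9 + 127*u^2/9 + 430*u/9 - 400/9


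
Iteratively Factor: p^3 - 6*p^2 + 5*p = (p - 1)*(p^2 - 5*p) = p*(p - 1)*(p - 5)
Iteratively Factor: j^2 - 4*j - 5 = (j - 5)*(j + 1)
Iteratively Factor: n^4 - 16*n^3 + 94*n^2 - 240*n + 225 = (n - 3)*(n^3 - 13*n^2 + 55*n - 75) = (n - 5)*(n - 3)*(n^2 - 8*n + 15) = (n - 5)^2*(n - 3)*(n - 3)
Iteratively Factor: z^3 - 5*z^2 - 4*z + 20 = (z + 2)*(z^2 - 7*z + 10) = (z - 2)*(z + 2)*(z - 5)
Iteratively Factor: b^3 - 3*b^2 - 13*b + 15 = (b - 1)*(b^2 - 2*b - 15) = (b - 1)*(b + 3)*(b - 5)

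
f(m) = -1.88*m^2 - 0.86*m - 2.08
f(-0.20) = -1.98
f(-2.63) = -12.82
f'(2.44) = -10.03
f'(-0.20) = -0.11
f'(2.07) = -8.64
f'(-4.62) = 16.51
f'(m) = -3.76*m - 0.86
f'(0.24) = -1.76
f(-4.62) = -38.23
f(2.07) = -11.92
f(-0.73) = -2.45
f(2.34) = -14.39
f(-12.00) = -262.48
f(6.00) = -74.92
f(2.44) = -15.37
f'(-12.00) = 44.26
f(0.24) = -2.39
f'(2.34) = -9.66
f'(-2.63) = 9.03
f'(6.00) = -23.42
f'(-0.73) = 1.88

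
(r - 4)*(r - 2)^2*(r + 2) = r^4 - 6*r^3 + 4*r^2 + 24*r - 32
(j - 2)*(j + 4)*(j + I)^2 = j^4 + 2*j^3 + 2*I*j^3 - 9*j^2 + 4*I*j^2 - 2*j - 16*I*j + 8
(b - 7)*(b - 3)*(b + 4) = b^3 - 6*b^2 - 19*b + 84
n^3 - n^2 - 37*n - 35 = (n - 7)*(n + 1)*(n + 5)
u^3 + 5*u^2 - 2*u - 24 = (u - 2)*(u + 3)*(u + 4)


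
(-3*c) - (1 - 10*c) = 7*c - 1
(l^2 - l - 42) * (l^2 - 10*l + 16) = l^4 - 11*l^3 - 16*l^2 + 404*l - 672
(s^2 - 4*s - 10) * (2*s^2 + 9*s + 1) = 2*s^4 + s^3 - 55*s^2 - 94*s - 10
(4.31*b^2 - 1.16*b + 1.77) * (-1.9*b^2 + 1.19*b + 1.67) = -8.189*b^4 + 7.3329*b^3 + 2.4543*b^2 + 0.1691*b + 2.9559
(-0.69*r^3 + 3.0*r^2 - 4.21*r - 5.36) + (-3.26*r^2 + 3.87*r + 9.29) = -0.69*r^3 - 0.26*r^2 - 0.34*r + 3.93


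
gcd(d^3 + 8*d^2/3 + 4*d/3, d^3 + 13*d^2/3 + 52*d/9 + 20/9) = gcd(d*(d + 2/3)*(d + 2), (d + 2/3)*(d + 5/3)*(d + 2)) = d^2 + 8*d/3 + 4/3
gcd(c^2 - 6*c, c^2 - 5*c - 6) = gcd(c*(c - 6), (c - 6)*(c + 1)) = c - 6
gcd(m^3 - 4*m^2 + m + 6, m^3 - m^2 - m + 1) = m + 1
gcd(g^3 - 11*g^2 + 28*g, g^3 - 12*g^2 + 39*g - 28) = g^2 - 11*g + 28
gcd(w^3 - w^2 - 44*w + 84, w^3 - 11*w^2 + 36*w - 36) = w^2 - 8*w + 12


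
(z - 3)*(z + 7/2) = z^2 + z/2 - 21/2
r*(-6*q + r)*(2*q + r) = -12*q^2*r - 4*q*r^2 + r^3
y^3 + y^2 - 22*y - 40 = (y - 5)*(y + 2)*(y + 4)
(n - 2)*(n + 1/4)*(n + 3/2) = n^3 - n^2/4 - 25*n/8 - 3/4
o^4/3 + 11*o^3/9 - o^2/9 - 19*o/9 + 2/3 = (o/3 + 1)*(o - 1)*(o - 1/3)*(o + 2)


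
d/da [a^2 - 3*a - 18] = 2*a - 3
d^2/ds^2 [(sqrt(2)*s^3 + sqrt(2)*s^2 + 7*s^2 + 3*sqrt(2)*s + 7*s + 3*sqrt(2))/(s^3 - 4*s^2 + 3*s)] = 2*(7*s^6 + 5*sqrt(2)*s^6 + 21*s^5 - 147*s^4 - 27*sqrt(2)*s^4 - 36*sqrt(2)*s^3 + 175*s^3 + 171*sqrt(2)*s^2 - 108*sqrt(2)*s + 27*sqrt(2))/(s^3*(s^6 - 12*s^5 + 57*s^4 - 136*s^3 + 171*s^2 - 108*s + 27))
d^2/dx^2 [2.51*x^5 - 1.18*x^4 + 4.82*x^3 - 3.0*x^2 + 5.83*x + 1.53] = 50.2*x^3 - 14.16*x^2 + 28.92*x - 6.0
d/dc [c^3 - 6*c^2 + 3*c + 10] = 3*c^2 - 12*c + 3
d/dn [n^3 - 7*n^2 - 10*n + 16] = 3*n^2 - 14*n - 10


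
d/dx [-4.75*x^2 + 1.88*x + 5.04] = 1.88 - 9.5*x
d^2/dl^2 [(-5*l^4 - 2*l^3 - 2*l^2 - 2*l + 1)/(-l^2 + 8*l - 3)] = 10*(l^6 - 24*l^5 + 201*l^4 - 164*l^3 + 21*l^2 + 12*l + 1)/(l^6 - 24*l^5 + 201*l^4 - 656*l^3 + 603*l^2 - 216*l + 27)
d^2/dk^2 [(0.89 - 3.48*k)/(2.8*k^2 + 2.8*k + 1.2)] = (-(3.48*k - 0.89)*(5.6*k + 2.8)*(11.2*k + 5.6) + (58.464*k + 14.504)*(2.8*k^2 + 2.8*k + 1.2))/(2.8*k^2 + 2.8*k + 1.2)^3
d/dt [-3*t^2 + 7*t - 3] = 7 - 6*t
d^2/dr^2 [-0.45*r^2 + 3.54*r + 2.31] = -0.900000000000000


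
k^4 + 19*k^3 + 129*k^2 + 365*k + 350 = (k + 2)*(k + 5)^2*(k + 7)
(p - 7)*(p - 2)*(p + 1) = p^3 - 8*p^2 + 5*p + 14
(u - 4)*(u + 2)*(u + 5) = u^3 + 3*u^2 - 18*u - 40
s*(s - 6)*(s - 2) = s^3 - 8*s^2 + 12*s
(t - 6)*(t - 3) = t^2 - 9*t + 18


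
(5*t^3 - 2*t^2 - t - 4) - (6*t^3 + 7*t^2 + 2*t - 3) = -t^3 - 9*t^2 - 3*t - 1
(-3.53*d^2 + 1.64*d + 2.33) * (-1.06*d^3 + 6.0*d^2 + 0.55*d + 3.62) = 3.7418*d^5 - 22.9184*d^4 + 5.4287*d^3 + 2.1034*d^2 + 7.2183*d + 8.4346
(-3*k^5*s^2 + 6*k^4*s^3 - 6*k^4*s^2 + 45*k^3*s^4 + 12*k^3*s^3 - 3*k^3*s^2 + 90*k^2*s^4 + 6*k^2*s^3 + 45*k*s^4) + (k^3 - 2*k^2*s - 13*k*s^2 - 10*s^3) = -3*k^5*s^2 + 6*k^4*s^3 - 6*k^4*s^2 + 45*k^3*s^4 + 12*k^3*s^3 - 3*k^3*s^2 + k^3 + 90*k^2*s^4 + 6*k^2*s^3 - 2*k^2*s + 45*k*s^4 - 13*k*s^2 - 10*s^3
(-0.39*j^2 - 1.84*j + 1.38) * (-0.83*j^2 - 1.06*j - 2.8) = 0.3237*j^4 + 1.9406*j^3 + 1.897*j^2 + 3.6892*j - 3.864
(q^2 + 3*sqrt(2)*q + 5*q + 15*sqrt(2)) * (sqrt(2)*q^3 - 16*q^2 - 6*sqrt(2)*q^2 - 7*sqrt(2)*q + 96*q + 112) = sqrt(2)*q^5 - 10*q^4 - sqrt(2)*q^4 - 85*sqrt(2)*q^3 + 10*q^3 + 13*sqrt(2)*q^2 + 370*q^2 + 350*q + 1776*sqrt(2)*q + 1680*sqrt(2)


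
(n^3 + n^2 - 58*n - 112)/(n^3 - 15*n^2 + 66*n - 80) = (n^2 + 9*n + 14)/(n^2 - 7*n + 10)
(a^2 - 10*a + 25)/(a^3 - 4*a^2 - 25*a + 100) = (a - 5)/(a^2 + a - 20)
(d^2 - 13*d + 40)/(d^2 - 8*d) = (d - 5)/d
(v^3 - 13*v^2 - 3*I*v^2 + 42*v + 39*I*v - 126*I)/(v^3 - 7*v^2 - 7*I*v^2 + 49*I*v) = (v^2 - 3*v*(2 + I) + 18*I)/(v*(v - 7*I))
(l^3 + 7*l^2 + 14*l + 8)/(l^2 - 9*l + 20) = (l^3 + 7*l^2 + 14*l + 8)/(l^2 - 9*l + 20)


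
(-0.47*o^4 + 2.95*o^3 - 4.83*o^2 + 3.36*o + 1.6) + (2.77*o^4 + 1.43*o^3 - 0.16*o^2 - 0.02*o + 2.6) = 2.3*o^4 + 4.38*o^3 - 4.99*o^2 + 3.34*o + 4.2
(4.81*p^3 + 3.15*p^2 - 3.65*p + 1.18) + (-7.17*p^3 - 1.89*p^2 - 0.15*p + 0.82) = -2.36*p^3 + 1.26*p^2 - 3.8*p + 2.0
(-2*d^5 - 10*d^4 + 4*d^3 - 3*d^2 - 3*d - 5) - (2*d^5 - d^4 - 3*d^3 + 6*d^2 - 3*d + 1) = -4*d^5 - 9*d^4 + 7*d^3 - 9*d^2 - 6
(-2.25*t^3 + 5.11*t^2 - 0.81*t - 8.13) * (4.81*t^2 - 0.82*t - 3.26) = -10.8225*t^5 + 26.4241*t^4 - 0.751300000000001*t^3 - 55.0997*t^2 + 9.3072*t + 26.5038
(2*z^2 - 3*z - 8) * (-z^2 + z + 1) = -2*z^4 + 5*z^3 + 7*z^2 - 11*z - 8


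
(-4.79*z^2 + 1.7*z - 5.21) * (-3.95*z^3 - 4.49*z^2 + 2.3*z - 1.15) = 18.9205*z^5 + 14.7921*z^4 + 1.9295*z^3 + 32.8114*z^2 - 13.938*z + 5.9915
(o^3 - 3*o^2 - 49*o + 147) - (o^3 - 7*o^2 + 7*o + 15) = 4*o^2 - 56*o + 132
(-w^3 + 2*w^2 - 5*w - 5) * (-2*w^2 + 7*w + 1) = 2*w^5 - 11*w^4 + 23*w^3 - 23*w^2 - 40*w - 5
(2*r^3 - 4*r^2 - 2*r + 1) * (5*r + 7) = 10*r^4 - 6*r^3 - 38*r^2 - 9*r + 7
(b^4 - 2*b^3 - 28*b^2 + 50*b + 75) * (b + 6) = b^5 + 4*b^4 - 40*b^3 - 118*b^2 + 375*b + 450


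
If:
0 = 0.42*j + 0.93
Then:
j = -2.21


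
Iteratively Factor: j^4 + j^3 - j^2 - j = (j + 1)*(j^3 - j) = j*(j + 1)*(j^2 - 1) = j*(j + 1)^2*(j - 1)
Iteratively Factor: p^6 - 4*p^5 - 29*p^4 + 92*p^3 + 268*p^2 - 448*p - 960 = (p + 2)*(p^5 - 6*p^4 - 17*p^3 + 126*p^2 + 16*p - 480) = (p - 4)*(p + 2)*(p^4 - 2*p^3 - 25*p^2 + 26*p + 120) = (p - 4)*(p - 3)*(p + 2)*(p^3 + p^2 - 22*p - 40) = (p - 5)*(p - 4)*(p - 3)*(p + 2)*(p^2 + 6*p + 8) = (p - 5)*(p - 4)*(p - 3)*(p + 2)^2*(p + 4)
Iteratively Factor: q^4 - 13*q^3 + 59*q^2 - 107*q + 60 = (q - 5)*(q^3 - 8*q^2 + 19*q - 12) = (q - 5)*(q - 1)*(q^2 - 7*q + 12) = (q - 5)*(q - 3)*(q - 1)*(q - 4)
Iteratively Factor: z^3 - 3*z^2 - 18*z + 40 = (z - 2)*(z^2 - z - 20) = (z - 2)*(z + 4)*(z - 5)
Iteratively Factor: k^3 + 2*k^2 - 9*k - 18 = (k - 3)*(k^2 + 5*k + 6) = (k - 3)*(k + 3)*(k + 2)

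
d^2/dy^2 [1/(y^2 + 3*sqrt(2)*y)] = 2*(-y*(y + 3*sqrt(2)) + (2*y + 3*sqrt(2))^2)/(y^3*(y + 3*sqrt(2))^3)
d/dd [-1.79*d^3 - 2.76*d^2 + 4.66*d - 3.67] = -5.37*d^2 - 5.52*d + 4.66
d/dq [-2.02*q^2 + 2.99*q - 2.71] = 2.99 - 4.04*q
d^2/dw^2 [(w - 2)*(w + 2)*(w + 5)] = 6*w + 10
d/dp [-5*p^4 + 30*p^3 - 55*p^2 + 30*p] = -20*p^3 + 90*p^2 - 110*p + 30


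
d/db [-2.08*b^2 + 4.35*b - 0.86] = 4.35 - 4.16*b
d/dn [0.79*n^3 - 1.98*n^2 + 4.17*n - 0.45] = 2.37*n^2 - 3.96*n + 4.17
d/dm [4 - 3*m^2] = -6*m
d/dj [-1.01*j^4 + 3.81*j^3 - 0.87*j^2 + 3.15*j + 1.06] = -4.04*j^3 + 11.43*j^2 - 1.74*j + 3.15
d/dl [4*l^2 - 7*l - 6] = 8*l - 7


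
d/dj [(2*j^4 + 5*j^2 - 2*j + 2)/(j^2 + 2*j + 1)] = 2*(2*j^4 + 4*j^3 + 6*j - 3)/(j^3 + 3*j^2 + 3*j + 1)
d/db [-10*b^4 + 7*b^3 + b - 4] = -40*b^3 + 21*b^2 + 1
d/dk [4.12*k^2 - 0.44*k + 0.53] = 8.24*k - 0.44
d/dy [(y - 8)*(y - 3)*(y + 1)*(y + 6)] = 4*y^3 - 12*y^2 - 94*y + 102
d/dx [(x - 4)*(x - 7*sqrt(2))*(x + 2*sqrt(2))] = 3*x^2 - 10*sqrt(2)*x - 8*x - 28 + 20*sqrt(2)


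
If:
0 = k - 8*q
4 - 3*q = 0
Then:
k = 32/3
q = 4/3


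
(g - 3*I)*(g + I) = g^2 - 2*I*g + 3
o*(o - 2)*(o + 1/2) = o^3 - 3*o^2/2 - o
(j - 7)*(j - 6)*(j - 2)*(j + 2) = j^4 - 13*j^3 + 38*j^2 + 52*j - 168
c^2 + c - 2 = (c - 1)*(c + 2)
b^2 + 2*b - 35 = (b - 5)*(b + 7)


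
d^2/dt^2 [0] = 0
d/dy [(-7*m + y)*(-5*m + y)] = -12*m + 2*y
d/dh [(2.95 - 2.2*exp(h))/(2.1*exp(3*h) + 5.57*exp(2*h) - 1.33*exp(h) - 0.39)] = (9.24*exp(3*h) - 6.331*exp(2*h) - 32.863*exp(h) + 4.7815)*exp(h)/(4.41*exp(6*h) + 23.394*exp(5*h) + 25.4389*exp(4*h) - 16.4542*exp(3*h) - 2.5757*exp(2*h) + 1.0374*exp(h) + 0.1521)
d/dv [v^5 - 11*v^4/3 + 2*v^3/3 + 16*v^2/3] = v*(15*v^3 - 44*v^2 + 6*v + 32)/3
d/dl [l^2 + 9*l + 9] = 2*l + 9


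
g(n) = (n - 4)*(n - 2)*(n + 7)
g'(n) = (n - 4)*(n - 2) + (n - 4)*(n + 7) + (n - 2)*(n + 7) = 3*n^2 + 2*n - 34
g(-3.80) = 144.77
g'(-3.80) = 1.72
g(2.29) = -4.61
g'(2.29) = -13.69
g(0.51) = 39.05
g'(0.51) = -32.20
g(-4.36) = 140.37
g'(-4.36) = 14.31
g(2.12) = -2.06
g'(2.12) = -16.28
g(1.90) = 1.87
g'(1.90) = -19.37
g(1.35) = 14.38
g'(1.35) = -25.83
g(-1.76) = 113.49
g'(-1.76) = -28.23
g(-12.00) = -1120.00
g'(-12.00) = 374.00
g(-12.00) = -1120.00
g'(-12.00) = 374.00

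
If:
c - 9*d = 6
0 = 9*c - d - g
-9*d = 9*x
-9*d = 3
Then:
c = 3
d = -1/3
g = 82/3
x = 1/3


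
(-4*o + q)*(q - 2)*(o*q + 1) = -4*o^2*q^2 + 8*o^2*q + o*q^3 - 2*o*q^2 - 4*o*q + 8*o + q^2 - 2*q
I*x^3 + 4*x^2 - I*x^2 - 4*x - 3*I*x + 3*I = (x - 1)*(x - 3*I)*(I*x + 1)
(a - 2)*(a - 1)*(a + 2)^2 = a^4 + a^3 - 6*a^2 - 4*a + 8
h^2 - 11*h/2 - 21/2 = (h - 7)*(h + 3/2)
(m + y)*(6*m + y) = 6*m^2 + 7*m*y + y^2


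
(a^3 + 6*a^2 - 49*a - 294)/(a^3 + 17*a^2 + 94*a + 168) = (a - 7)/(a + 4)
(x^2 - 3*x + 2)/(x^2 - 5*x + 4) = (x - 2)/(x - 4)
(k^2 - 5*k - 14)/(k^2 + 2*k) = (k - 7)/k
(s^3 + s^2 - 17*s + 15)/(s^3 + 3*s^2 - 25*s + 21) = (s + 5)/(s + 7)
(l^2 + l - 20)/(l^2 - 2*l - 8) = (l + 5)/(l + 2)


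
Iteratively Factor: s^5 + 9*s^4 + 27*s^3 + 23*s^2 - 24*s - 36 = (s + 2)*(s^4 + 7*s^3 + 13*s^2 - 3*s - 18) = (s - 1)*(s + 2)*(s^3 + 8*s^2 + 21*s + 18) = (s - 1)*(s + 2)*(s + 3)*(s^2 + 5*s + 6) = (s - 1)*(s + 2)^2*(s + 3)*(s + 3)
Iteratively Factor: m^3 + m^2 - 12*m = (m - 3)*(m^2 + 4*m) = (m - 3)*(m + 4)*(m)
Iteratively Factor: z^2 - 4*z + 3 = (z - 1)*(z - 3)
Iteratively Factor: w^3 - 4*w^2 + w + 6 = (w + 1)*(w^2 - 5*w + 6) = (w - 3)*(w + 1)*(w - 2)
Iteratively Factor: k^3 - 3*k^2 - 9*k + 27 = (k - 3)*(k^2 - 9) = (k - 3)*(k + 3)*(k - 3)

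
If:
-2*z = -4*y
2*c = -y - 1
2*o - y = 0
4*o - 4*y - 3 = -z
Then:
No Solution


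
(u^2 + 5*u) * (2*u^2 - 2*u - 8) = 2*u^4 + 8*u^3 - 18*u^2 - 40*u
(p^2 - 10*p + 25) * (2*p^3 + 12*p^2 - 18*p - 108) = 2*p^5 - 8*p^4 - 88*p^3 + 372*p^2 + 630*p - 2700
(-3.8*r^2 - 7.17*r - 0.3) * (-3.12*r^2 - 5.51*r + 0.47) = 11.856*r^4 + 43.3084*r^3 + 38.6567*r^2 - 1.7169*r - 0.141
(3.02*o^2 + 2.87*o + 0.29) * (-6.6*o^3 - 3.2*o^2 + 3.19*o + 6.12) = -19.932*o^5 - 28.606*o^4 - 1.4642*o^3 + 26.7097*o^2 + 18.4895*o + 1.7748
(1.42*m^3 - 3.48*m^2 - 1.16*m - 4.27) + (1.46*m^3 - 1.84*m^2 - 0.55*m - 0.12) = 2.88*m^3 - 5.32*m^2 - 1.71*m - 4.39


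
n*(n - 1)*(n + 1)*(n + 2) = n^4 + 2*n^3 - n^2 - 2*n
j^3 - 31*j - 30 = (j - 6)*(j + 1)*(j + 5)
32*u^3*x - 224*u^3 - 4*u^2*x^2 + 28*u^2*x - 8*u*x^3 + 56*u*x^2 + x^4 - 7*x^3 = (-8*u + x)*(-2*u + x)*(2*u + x)*(x - 7)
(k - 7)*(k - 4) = k^2 - 11*k + 28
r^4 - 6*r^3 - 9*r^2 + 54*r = r*(r - 6)*(r - 3)*(r + 3)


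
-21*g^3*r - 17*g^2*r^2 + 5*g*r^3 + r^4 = r*(-3*g + r)*(g + r)*(7*g + r)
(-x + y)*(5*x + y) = -5*x^2 + 4*x*y + y^2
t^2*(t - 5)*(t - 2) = t^4 - 7*t^3 + 10*t^2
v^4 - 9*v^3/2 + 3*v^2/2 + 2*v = v*(v - 4)*(v - 1)*(v + 1/2)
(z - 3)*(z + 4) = z^2 + z - 12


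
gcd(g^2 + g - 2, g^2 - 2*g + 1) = g - 1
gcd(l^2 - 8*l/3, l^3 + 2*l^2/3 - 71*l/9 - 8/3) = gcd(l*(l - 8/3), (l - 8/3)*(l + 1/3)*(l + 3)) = l - 8/3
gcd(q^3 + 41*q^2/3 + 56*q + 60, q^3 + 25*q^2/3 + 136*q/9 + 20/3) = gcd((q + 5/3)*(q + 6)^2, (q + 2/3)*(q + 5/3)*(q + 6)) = q^2 + 23*q/3 + 10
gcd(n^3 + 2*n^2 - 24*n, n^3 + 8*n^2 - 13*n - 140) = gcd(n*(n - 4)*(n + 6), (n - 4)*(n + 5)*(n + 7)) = n - 4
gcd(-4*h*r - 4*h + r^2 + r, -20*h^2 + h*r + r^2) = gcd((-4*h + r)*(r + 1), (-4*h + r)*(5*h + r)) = -4*h + r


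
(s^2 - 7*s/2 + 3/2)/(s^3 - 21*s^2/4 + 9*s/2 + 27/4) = 2*(2*s - 1)/(4*s^2 - 9*s - 9)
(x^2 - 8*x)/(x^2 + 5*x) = (x - 8)/(x + 5)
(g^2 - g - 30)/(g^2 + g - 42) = (g + 5)/(g + 7)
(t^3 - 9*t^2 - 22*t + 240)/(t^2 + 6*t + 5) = (t^2 - 14*t + 48)/(t + 1)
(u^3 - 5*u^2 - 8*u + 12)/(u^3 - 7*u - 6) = (u^2 - 7*u + 6)/(u^2 - 2*u - 3)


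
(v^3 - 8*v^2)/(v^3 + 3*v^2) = (v - 8)/(v + 3)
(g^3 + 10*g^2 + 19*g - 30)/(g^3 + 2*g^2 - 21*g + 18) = (g + 5)/(g - 3)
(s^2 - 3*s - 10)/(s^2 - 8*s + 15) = (s + 2)/(s - 3)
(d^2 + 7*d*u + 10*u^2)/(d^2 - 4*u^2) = (-d - 5*u)/(-d + 2*u)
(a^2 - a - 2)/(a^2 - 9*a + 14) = (a + 1)/(a - 7)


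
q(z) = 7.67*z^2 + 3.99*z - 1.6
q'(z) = 15.34*z + 3.99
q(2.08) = 39.88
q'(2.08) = 35.90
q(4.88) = 200.53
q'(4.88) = 78.85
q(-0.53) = -1.56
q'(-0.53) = -4.14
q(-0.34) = -2.07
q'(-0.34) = -1.23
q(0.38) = 1.02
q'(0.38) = 9.82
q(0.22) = -0.35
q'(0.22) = 7.36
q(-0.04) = -1.75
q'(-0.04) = 3.38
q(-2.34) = 31.06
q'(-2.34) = -31.91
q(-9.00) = 583.76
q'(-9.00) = -134.07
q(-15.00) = 1664.30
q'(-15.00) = -226.11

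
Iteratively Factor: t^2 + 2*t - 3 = (t - 1)*(t + 3)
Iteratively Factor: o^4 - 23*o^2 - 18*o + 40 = (o + 4)*(o^3 - 4*o^2 - 7*o + 10) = (o + 2)*(o + 4)*(o^2 - 6*o + 5) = (o - 5)*(o + 2)*(o + 4)*(o - 1)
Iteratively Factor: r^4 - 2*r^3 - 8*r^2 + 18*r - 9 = (r - 3)*(r^3 + r^2 - 5*r + 3) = (r - 3)*(r + 3)*(r^2 - 2*r + 1) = (r - 3)*(r - 1)*(r + 3)*(r - 1)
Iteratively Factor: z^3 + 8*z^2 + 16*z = (z + 4)*(z^2 + 4*z) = (z + 4)^2*(z)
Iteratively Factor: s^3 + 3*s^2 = (s)*(s^2 + 3*s) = s*(s + 3)*(s)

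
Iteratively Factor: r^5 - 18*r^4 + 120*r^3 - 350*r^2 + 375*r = (r - 3)*(r^4 - 15*r^3 + 75*r^2 - 125*r) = (r - 5)*(r - 3)*(r^3 - 10*r^2 + 25*r) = (r - 5)^2*(r - 3)*(r^2 - 5*r) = r*(r - 5)^2*(r - 3)*(r - 5)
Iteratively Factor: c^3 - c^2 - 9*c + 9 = (c + 3)*(c^2 - 4*c + 3) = (c - 3)*(c + 3)*(c - 1)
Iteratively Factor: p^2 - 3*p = (p - 3)*(p)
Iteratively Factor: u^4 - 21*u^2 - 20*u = (u + 1)*(u^3 - u^2 - 20*u) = (u + 1)*(u + 4)*(u^2 - 5*u) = u*(u + 1)*(u + 4)*(u - 5)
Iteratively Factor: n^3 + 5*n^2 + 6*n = (n)*(n^2 + 5*n + 6) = n*(n + 3)*(n + 2)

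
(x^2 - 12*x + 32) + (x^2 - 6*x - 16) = 2*x^2 - 18*x + 16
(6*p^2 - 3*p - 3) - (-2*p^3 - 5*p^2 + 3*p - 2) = 2*p^3 + 11*p^2 - 6*p - 1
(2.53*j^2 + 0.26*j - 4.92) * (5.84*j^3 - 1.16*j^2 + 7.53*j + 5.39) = 14.7752*j^5 - 1.4164*j^4 - 9.9835*j^3 + 21.3017*j^2 - 35.6462*j - 26.5188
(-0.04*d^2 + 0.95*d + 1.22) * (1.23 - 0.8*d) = 0.032*d^3 - 0.8092*d^2 + 0.1925*d + 1.5006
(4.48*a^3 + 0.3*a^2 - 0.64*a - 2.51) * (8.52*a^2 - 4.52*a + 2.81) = 38.1696*a^5 - 17.6936*a^4 + 5.78*a^3 - 17.6494*a^2 + 9.5468*a - 7.0531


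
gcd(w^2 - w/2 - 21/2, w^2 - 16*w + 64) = 1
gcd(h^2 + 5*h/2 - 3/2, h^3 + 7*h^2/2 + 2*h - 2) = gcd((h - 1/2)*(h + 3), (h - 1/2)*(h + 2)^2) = h - 1/2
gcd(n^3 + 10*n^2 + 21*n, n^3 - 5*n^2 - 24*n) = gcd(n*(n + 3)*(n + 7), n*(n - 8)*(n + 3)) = n^2 + 3*n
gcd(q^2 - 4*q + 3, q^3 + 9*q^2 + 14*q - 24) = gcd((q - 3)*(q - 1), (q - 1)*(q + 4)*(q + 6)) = q - 1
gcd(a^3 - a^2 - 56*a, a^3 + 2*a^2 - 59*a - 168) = a^2 - a - 56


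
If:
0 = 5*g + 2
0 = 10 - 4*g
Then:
No Solution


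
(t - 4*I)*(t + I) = t^2 - 3*I*t + 4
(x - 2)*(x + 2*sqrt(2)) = x^2 - 2*x + 2*sqrt(2)*x - 4*sqrt(2)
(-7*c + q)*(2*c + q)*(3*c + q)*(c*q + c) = -42*c^4*q - 42*c^4 - 29*c^3*q^2 - 29*c^3*q - 2*c^2*q^3 - 2*c^2*q^2 + c*q^4 + c*q^3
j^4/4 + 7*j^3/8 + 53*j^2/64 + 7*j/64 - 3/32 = (j/4 + 1/2)*(j - 1/4)*(j + 3/4)*(j + 1)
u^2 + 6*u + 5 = (u + 1)*(u + 5)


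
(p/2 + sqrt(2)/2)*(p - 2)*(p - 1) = p^3/2 - 3*p^2/2 + sqrt(2)*p^2/2 - 3*sqrt(2)*p/2 + p + sqrt(2)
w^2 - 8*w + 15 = (w - 5)*(w - 3)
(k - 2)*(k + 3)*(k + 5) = k^3 + 6*k^2 - k - 30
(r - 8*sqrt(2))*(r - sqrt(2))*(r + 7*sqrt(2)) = r^3 - 2*sqrt(2)*r^2 - 110*r + 112*sqrt(2)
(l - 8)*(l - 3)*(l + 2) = l^3 - 9*l^2 + 2*l + 48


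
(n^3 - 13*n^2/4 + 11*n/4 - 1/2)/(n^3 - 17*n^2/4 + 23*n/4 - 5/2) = (4*n - 1)/(4*n - 5)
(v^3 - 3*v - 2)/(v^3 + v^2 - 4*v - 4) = (v + 1)/(v + 2)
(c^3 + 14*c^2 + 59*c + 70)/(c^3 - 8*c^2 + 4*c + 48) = (c^2 + 12*c + 35)/(c^2 - 10*c + 24)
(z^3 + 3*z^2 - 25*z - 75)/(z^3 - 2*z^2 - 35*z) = (z^2 - 2*z - 15)/(z*(z - 7))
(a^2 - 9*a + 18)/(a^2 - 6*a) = (a - 3)/a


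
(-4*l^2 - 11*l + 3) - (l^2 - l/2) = -5*l^2 - 21*l/2 + 3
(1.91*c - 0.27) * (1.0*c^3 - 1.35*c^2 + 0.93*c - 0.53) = 1.91*c^4 - 2.8485*c^3 + 2.1408*c^2 - 1.2634*c + 0.1431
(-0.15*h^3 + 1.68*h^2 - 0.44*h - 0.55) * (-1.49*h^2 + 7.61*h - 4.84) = 0.2235*h^5 - 3.6447*h^4 + 14.1664*h^3 - 10.6601*h^2 - 2.0559*h + 2.662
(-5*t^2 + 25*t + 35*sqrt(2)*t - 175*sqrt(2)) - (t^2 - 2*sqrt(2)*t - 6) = -6*t^2 + 25*t + 37*sqrt(2)*t - 175*sqrt(2) + 6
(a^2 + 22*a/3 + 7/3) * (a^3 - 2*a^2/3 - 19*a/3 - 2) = a^5 + 20*a^4/3 - 80*a^3/9 - 50*a^2 - 265*a/9 - 14/3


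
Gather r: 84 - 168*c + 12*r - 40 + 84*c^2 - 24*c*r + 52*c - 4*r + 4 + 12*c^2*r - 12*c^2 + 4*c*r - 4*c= 72*c^2 - 120*c + r*(12*c^2 - 20*c + 8) + 48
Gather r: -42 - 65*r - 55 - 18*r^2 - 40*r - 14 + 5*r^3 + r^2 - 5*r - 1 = 5*r^3 - 17*r^2 - 110*r - 112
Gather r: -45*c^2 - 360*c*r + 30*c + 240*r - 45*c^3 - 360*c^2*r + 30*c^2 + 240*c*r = -45*c^3 - 15*c^2 + 30*c + r*(-360*c^2 - 120*c + 240)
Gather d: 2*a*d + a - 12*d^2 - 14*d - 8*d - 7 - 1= a - 12*d^2 + d*(2*a - 22) - 8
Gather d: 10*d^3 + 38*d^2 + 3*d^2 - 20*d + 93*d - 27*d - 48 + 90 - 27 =10*d^3 + 41*d^2 + 46*d + 15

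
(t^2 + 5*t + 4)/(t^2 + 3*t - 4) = (t + 1)/(t - 1)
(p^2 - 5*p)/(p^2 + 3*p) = (p - 5)/(p + 3)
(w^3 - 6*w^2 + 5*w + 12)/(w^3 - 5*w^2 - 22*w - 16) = (w^2 - 7*w + 12)/(w^2 - 6*w - 16)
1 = 1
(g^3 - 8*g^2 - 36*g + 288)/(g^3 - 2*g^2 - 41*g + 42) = (g^2 - 14*g + 48)/(g^2 - 8*g + 7)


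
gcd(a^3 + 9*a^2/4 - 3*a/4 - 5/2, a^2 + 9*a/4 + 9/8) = 1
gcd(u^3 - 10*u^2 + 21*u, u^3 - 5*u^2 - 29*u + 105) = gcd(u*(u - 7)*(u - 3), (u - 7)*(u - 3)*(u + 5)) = u^2 - 10*u + 21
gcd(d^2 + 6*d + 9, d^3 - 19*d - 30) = d + 3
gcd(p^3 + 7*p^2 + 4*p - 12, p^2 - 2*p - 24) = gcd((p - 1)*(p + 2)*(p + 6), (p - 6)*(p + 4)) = 1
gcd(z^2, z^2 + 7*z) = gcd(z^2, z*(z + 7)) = z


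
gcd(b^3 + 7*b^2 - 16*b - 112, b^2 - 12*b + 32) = b - 4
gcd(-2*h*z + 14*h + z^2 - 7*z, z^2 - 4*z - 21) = z - 7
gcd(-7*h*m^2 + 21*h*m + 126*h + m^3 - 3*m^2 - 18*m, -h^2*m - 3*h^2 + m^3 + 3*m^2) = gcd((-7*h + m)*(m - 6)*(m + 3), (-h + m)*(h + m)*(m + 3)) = m + 3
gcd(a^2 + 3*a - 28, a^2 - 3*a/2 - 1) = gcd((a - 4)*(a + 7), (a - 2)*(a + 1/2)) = 1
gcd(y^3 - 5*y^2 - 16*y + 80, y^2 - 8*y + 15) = y - 5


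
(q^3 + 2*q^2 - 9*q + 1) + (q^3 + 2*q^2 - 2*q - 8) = 2*q^3 + 4*q^2 - 11*q - 7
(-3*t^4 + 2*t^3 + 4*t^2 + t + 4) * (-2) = 6*t^4 - 4*t^3 - 8*t^2 - 2*t - 8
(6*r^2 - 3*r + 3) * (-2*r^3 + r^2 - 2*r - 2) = -12*r^5 + 12*r^4 - 21*r^3 - 3*r^2 - 6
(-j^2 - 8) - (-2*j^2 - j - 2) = j^2 + j - 6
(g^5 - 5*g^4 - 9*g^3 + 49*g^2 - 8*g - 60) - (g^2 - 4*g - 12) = g^5 - 5*g^4 - 9*g^3 + 48*g^2 - 4*g - 48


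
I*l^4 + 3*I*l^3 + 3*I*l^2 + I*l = l*(l + 1)^2*(I*l + I)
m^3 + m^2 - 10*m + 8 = (m - 2)*(m - 1)*(m + 4)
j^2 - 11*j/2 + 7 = (j - 7/2)*(j - 2)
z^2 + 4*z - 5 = (z - 1)*(z + 5)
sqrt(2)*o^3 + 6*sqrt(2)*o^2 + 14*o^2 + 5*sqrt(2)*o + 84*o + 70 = (o + 5)*(o + 7*sqrt(2))*(sqrt(2)*o + sqrt(2))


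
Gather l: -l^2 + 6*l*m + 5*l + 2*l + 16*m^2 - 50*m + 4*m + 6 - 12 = -l^2 + l*(6*m + 7) + 16*m^2 - 46*m - 6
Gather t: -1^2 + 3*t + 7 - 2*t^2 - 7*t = -2*t^2 - 4*t + 6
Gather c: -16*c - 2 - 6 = -16*c - 8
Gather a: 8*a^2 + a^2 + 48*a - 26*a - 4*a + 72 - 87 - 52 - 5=9*a^2 + 18*a - 72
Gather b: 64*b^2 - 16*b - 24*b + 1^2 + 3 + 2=64*b^2 - 40*b + 6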